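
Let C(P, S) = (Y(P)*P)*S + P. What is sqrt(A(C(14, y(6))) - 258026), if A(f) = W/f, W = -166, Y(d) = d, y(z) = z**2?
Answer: I*sqrt(3224351245255)/3535 ≈ 507.96*I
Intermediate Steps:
C(P, S) = P + S*P**2 (C(P, S) = (P*P)*S + P = P**2*S + P = S*P**2 + P = P + S*P**2)
A(f) = -166/f
sqrt(A(C(14, y(6))) - 258026) = sqrt(-166*1/(14*(1 + 14*6**2)) - 258026) = sqrt(-166*1/(14*(1 + 14*36)) - 258026) = sqrt(-166*1/(14*(1 + 504)) - 258026) = sqrt(-166/(14*505) - 258026) = sqrt(-166/7070 - 258026) = sqrt(-166*1/7070 - 258026) = sqrt(-83/3535 - 258026) = sqrt(-912121993/3535) = I*sqrt(3224351245255)/3535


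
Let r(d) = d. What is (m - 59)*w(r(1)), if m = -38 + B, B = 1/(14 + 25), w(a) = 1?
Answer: -3782/39 ≈ -96.974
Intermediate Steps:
B = 1/39 ≈ 0.025641
m = -1481/39 (m = -38 + 1/39 = -1481/39 ≈ -37.974)
(m - 59)*w(r(1)) = (-1481/39 - 59)*1 = -3782/39*1 = -3782/39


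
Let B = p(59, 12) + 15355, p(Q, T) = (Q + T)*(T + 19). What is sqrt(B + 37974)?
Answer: 3*sqrt(6170) ≈ 235.65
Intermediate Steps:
p(Q, T) = (19 + T)*(Q + T) (p(Q, T) = (Q + T)*(19 + T) = (19 + T)*(Q + T))
B = 17556 (B = (12**2 + 19*59 + 19*12 + 59*12) + 15355 = (144 + 1121 + 228 + 708) + 15355 = 2201 + 15355 = 17556)
sqrt(B + 37974) = sqrt(17556 + 37974) = sqrt(55530) = 3*sqrt(6170)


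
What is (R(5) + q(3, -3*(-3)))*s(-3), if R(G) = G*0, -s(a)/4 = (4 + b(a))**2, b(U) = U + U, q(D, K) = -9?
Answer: 144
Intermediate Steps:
b(U) = 2*U
s(a) = -4*(4 + 2*a)**2
R(G) = 0
(R(5) + q(3, -3*(-3)))*s(-3) = (0 - 9)*(-16*(2 - 3)**2) = -(-144)*(-1)**2 = -(-144) = -9*(-16) = 144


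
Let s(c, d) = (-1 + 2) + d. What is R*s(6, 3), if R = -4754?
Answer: -19016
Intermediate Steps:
s(c, d) = 1 + d
R*s(6, 3) = -4754*(1 + 3) = -4754*4 = -19016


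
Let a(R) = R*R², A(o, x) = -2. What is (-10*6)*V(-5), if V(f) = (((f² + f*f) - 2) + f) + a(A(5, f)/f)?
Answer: -64596/25 ≈ -2583.8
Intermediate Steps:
a(R) = R³
V(f) = -2 + f - 8/f³ + 2*f² (V(f) = (((f² + f*f) - 2) + f) + (-2/f)³ = (((f² + f²) - 2) + f) - 8/f³ = ((2*f² - 2) + f) - 8/f³ = ((-2 + 2*f²) + f) - 8/f³ = (-2 + f + 2*f²) - 8/f³ = -2 + f - 8/f³ + 2*f²)
(-10*6)*V(-5) = (-10*6)*(-2 - 5 - 8/(-5)³ + 2*(-5)²) = -60*(-2 - 5 - 8*(-1/125) + 2*25) = -60*(-2 - 5 + 8/125 + 50) = -60*5383/125 = -64596/25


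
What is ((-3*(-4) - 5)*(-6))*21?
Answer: -882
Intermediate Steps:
((-3*(-4) - 5)*(-6))*21 = ((12 - 5)*(-6))*21 = (7*(-6))*21 = -42*21 = -882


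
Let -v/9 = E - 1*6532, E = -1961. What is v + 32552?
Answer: 108989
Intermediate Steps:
v = 76437 (v = -9*(-1961 - 1*6532) = -9*(-1961 - 6532) = -9*(-8493) = 76437)
v + 32552 = 76437 + 32552 = 108989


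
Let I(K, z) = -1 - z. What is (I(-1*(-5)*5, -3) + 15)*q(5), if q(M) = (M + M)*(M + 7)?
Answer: 2040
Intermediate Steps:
q(M) = 2*M*(7 + M) (q(M) = (2*M)*(7 + M) = 2*M*(7 + M))
(I(-1*(-5)*5, -3) + 15)*q(5) = ((-1 - 1*(-3)) + 15)*(2*5*(7 + 5)) = ((-1 + 3) + 15)*(2*5*12) = (2 + 15)*120 = 17*120 = 2040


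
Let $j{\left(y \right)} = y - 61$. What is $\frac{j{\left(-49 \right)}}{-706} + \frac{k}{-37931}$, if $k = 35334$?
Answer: $- \frac{10386697}{13389643} \approx -0.77573$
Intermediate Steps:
$j{\left(y \right)} = -61 + y$ ($j{\left(y \right)} = y - 61 = -61 + y$)
$\frac{j{\left(-49 \right)}}{-706} + \frac{k}{-37931} = \frac{-61 - 49}{-706} + \frac{35334}{-37931} = \left(-110\right) \left(- \frac{1}{706}\right) + 35334 \left(- \frac{1}{37931}\right) = \frac{55}{353} - \frac{35334}{37931} = - \frac{10386697}{13389643}$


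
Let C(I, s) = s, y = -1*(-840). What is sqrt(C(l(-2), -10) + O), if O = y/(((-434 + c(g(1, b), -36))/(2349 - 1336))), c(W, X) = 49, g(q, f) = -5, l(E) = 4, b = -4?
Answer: I*sqrt(268642)/11 ≈ 47.119*I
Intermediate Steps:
y = 840
O = -24312/11 (O = 840/(((-434 + 49)/(2349 - 1336))) = 840/((-385/1013)) = 840/((-385*1/1013)) = 840/(-385/1013) = 840*(-1013/385) = -24312/11 ≈ -2210.2)
sqrt(C(l(-2), -10) + O) = sqrt(-10 - 24312/11) = sqrt(-24422/11) = I*sqrt(268642)/11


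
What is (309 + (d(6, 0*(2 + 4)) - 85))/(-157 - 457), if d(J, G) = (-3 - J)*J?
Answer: -85/307 ≈ -0.27687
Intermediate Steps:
d(J, G) = J*(-3 - J)
(309 + (d(6, 0*(2 + 4)) - 85))/(-157 - 457) = (309 + (-1*6*(3 + 6) - 85))/(-157 - 457) = (309 + (-1*6*9 - 85))/(-614) = (309 + (-54 - 85))*(-1/614) = (309 - 139)*(-1/614) = 170*(-1/614) = -85/307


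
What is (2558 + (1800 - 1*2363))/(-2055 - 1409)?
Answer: -1995/3464 ≈ -0.57592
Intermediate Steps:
(2558 + (1800 - 1*2363))/(-2055 - 1409) = (2558 + (1800 - 2363))/(-3464) = (2558 - 563)*(-1/3464) = 1995*(-1/3464) = -1995/3464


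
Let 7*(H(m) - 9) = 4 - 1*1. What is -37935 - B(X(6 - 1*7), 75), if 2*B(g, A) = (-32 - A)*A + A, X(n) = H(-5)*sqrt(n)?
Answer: -33960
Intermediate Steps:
H(m) = 66/7 (H(m) = 9 + (4 - 1*1)/7 = 9 + (4 - 1)/7 = 9 + (1/7)*3 = 9 + 3/7 = 66/7)
X(n) = 66*sqrt(n)/7
B(g, A) = A/2 + A*(-32 - A)/2 (B(g, A) = ((-32 - A)*A + A)/2 = (A*(-32 - A) + A)/2 = (A + A*(-32 - A))/2 = A/2 + A*(-32 - A)/2)
-37935 - B(X(6 - 1*7), 75) = -37935 - (-1)*75*(31 + 75)/2 = -37935 - (-1)*75*106/2 = -37935 - 1*(-3975) = -37935 + 3975 = -33960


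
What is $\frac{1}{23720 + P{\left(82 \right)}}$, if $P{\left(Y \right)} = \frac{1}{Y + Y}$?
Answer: $\frac{164}{3890081} \approx 4.2159 \cdot 10^{-5}$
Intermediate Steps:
$P{\left(Y \right)} = \frac{1}{2 Y}$
$\frac{1}{23720 + P{\left(82 \right)}} = \frac{1}{23720 + \frac{1}{2 \cdot 82}} = \frac{1}{23720 + \frac{1}{2} \cdot \frac{1}{82}} = \frac{1}{23720 + \frac{1}{164}} = \frac{1}{\frac{3890081}{164}} = \frac{164}{3890081}$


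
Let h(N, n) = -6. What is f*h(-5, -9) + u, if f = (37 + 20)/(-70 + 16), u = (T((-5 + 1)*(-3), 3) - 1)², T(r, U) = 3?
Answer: 31/3 ≈ 10.333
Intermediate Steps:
u = 4 (u = (3 - 1)² = 2² = 4)
f = -19/18 (f = 57/(-54) = 57*(-1/54) = -19/18 ≈ -1.0556)
f*h(-5, -9) + u = -19/18*(-6) + 4 = 19/3 + 4 = 31/3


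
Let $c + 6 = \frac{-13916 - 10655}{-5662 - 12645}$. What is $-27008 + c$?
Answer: $- \frac{494520727}{18307} \approx -27013.0$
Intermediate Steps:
$c = - \frac{85271}{18307}$ ($c = -6 + \frac{-13916 - 10655}{-5662 - 12645} = -6 - \frac{24571}{-18307} = -6 - - \frac{24571}{18307} = -6 + \frac{24571}{18307} = - \frac{85271}{18307} \approx -4.6578$)
$-27008 + c = -27008 - \frac{85271}{18307} = - \frac{494520727}{18307}$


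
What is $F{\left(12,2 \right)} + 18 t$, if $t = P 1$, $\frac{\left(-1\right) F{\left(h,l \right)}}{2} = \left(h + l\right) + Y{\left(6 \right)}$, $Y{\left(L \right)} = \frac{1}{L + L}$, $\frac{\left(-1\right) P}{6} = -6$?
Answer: $\frac{3719}{6} \approx 619.83$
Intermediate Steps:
$P = 36$ ($P = \left(-6\right) \left(-6\right) = 36$)
$Y{\left(L \right)} = \frac{1}{2 L}$
$F{\left(h,l \right)} = - \frac{1}{6} - 2 h - 2 l$ ($F{\left(h,l \right)} = - 2 \left(\left(h + l\right) + \frac{1}{2 \cdot 6}\right) = - 2 \left(\left(h + l\right) + \frac{1}{2} \cdot \frac{1}{6}\right) = - 2 \left(\left(h + l\right) + \frac{1}{12}\right) = - 2 \left(\frac{1}{12} + h + l\right) = - \frac{1}{6} - 2 h - 2 l$)
$t = 36$ ($t = 36 \cdot 1 = 36$)
$F{\left(12,2 \right)} + 18 t = \left(- \frac{1}{6} - 24 - 4\right) + 18 \cdot 36 = \left(- \frac{1}{6} - 24 - 4\right) + 648 = - \frac{169}{6} + 648 = \frac{3719}{6}$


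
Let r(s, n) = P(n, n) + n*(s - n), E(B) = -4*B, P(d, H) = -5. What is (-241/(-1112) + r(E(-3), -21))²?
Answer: 602075124225/1236544 ≈ 4.8690e+5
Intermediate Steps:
r(s, n) = -5 + n*(s - n)
(-241/(-1112) + r(E(-3), -21))² = (-241/(-1112) + (-5 - 1*(-21)² - (-84)*(-3)))² = (-241*(-1/1112) + (-5 - 1*441 - 21*12))² = (241/1112 + (-5 - 441 - 252))² = (241/1112 - 698)² = (-775935/1112)² = 602075124225/1236544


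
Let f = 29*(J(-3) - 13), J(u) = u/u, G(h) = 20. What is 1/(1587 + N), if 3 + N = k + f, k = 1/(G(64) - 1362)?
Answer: 1342/1658711 ≈ 0.00080906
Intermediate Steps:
J(u) = 1
k = -1/1342 (k = 1/(20 - 1362) = 1/(-1342) = -1/1342 ≈ -0.00074516)
f = -348 (f = 29*(1 - 13) = 29*(-12) = -348)
N = -471043/1342 (N = -3 + (-1/1342 - 348) = -3 - 467017/1342 = -471043/1342 ≈ -351.00)
1/(1587 + N) = 1/(1587 - 471043/1342) = 1/(1658711/1342) = 1342/1658711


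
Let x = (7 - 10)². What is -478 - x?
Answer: -487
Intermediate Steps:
x = 9 (x = (-3)² = 9)
-478 - x = -478 - 1*9 = -478 - 9 = -487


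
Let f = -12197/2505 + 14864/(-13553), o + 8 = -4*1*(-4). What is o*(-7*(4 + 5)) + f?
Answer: -17313473821/33950265 ≈ -509.97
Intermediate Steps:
o = 8 (o = -8 - 4*1*(-4) = -8 - 4*(-4) = -8 + 16 = 8)
f = -202540261/33950265 (f = -12197*1/2505 + 14864*(-1/13553) = -12197/2505 - 14864/13553 = -202540261/33950265 ≈ -5.9658)
o*(-7*(4 + 5)) + f = 8*(-7*(4 + 5)) - 202540261/33950265 = 8*(-7*9) - 202540261/33950265 = 8*(-63) - 202540261/33950265 = -504 - 202540261/33950265 = -17313473821/33950265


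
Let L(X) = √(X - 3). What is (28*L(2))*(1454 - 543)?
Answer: 25508*I ≈ 25508.0*I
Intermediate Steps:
L(X) = √(-3 + X)
(28*L(2))*(1454 - 543) = (28*√(-3 + 2))*(1454 - 543) = (28*√(-1))*911 = (28*I)*911 = 25508*I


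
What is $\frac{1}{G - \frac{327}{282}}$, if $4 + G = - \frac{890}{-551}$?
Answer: $- \frac{51794}{183575} \approx -0.28214$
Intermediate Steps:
$G = - \frac{1314}{551}$ ($G = -4 - \frac{890}{-551} = -4 - - \frac{890}{551} = -4 + \frac{890}{551} = - \frac{1314}{551} \approx -2.3848$)
$\frac{1}{G - \frac{327}{282}} = \frac{1}{- \frac{1314}{551} - \frac{327}{282}} = \frac{1}{- \frac{1314}{551} - \frac{109}{94}} = \frac{1}{- \frac{183575}{51794}} = - \frac{51794}{183575}$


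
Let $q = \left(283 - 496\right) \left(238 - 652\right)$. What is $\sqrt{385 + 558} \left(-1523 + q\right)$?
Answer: $86659 \sqrt{943} \approx 2.6612 \cdot 10^{6}$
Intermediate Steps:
$q = 88182$ ($q = \left(-213\right) \left(-414\right) = 88182$)
$\sqrt{385 + 558} \left(-1523 + q\right) = \sqrt{385 + 558} \left(-1523 + 88182\right) = \sqrt{943} \cdot 86659 = 86659 \sqrt{943}$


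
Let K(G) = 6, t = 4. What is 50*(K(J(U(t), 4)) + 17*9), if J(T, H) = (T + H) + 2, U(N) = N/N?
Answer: 7950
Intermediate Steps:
U(N) = 1
J(T, H) = 2 + H + T (J(T, H) = (H + T) + 2 = 2 + H + T)
50*(K(J(U(t), 4)) + 17*9) = 50*(6 + 17*9) = 50*(6 + 153) = 50*159 = 7950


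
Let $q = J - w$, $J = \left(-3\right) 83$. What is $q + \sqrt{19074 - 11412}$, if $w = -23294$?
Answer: $23045 + \sqrt{7662} \approx 23133.0$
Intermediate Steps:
$J = -249$
$q = 23045$ ($q = -249 - -23294 = -249 + 23294 = 23045$)
$q + \sqrt{19074 - 11412} = 23045 + \sqrt{19074 - 11412} = 23045 + \sqrt{7662}$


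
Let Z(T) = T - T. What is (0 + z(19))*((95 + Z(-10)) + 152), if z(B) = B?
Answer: 4693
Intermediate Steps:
Z(T) = 0
(0 + z(19))*((95 + Z(-10)) + 152) = (0 + 19)*((95 + 0) + 152) = 19*(95 + 152) = 19*247 = 4693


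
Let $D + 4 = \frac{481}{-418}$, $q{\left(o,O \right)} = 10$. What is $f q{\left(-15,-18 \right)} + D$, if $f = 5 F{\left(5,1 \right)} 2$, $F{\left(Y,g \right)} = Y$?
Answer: $\frac{206847}{418} \approx 494.85$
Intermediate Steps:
$f = 50$ ($f = 5 \cdot 5 \cdot 2 = 25 \cdot 2 = 50$)
$D = - \frac{2153}{418}$ ($D = -4 + \frac{481}{-418} = -4 + 481 \left(- \frac{1}{418}\right) = -4 - \frac{481}{418} = - \frac{2153}{418} \approx -5.1507$)
$f q{\left(-15,-18 \right)} + D = 50 \cdot 10 - \frac{2153}{418} = 500 - \frac{2153}{418} = \frac{206847}{418}$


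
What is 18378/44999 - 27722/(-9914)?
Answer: 714830885/223060043 ≈ 3.2047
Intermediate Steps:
18378/44999 - 27722/(-9914) = 18378*(1/44999) - 27722*(-1/9914) = 18378/44999 + 13861/4957 = 714830885/223060043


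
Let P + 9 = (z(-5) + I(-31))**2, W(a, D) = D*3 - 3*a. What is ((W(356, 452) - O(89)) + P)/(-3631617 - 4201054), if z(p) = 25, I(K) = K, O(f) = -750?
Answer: -1065/7832671 ≈ -0.00013597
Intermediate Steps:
W(a, D) = -3*a + 3*D (W(a, D) = 3*D - 3*a = -3*a + 3*D)
P = 27 (P = -9 + (25 - 31)**2 = -9 + (-6)**2 = -9 + 36 = 27)
((W(356, 452) - O(89)) + P)/(-3631617 - 4201054) = (((-3*356 + 3*452) - 1*(-750)) + 27)/(-3631617 - 4201054) = (((-1068 + 1356) + 750) + 27)/(-7832671) = ((288 + 750) + 27)*(-1/7832671) = (1038 + 27)*(-1/7832671) = 1065*(-1/7832671) = -1065/7832671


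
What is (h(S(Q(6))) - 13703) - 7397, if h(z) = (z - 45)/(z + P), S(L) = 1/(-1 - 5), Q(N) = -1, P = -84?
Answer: -10655229/505 ≈ -21099.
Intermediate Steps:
S(L) = -⅙ (S(L) = 1/(-6) = -⅙)
h(z) = (-45 + z)/(-84 + z) (h(z) = (z - 45)/(z - 84) = (-45 + z)/(-84 + z))
(h(S(Q(6))) - 13703) - 7397 = ((-45 - ⅙)/(-84 - ⅙) - 13703) - 7397 = (-271/6/(-505/6) - 13703) - 7397 = (-6/505*(-271/6) - 13703) - 7397 = (271/505 - 13703) - 7397 = -6919744/505 - 7397 = -10655229/505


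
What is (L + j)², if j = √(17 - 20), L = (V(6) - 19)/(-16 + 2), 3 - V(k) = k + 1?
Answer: -59/196 + 23*I*√3/7 ≈ -0.30102 + 5.691*I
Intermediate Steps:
V(k) = 2 - k (V(k) = 3 - (k + 1) = 3 - (1 + k) = 3 + (-1 - k) = 2 - k)
L = 23/14 (L = ((2 - 1*6) - 19)/(-16 + 2) = ((2 - 6) - 19)/(-14) = (-4 - 19)*(-1/14) = -23*(-1/14) = 23/14 ≈ 1.6429)
j = I*√3 (j = √(-3) = I*√3 ≈ 1.732*I)
(L + j)² = (23/14 + I*√3)²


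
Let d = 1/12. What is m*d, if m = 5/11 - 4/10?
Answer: 1/220 ≈ 0.0045455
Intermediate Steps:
m = 3/55 (m = 5*(1/11) - 4*1/10 = 5/11 - 2/5 = 3/55 ≈ 0.054545)
d = 1/12 ≈ 0.083333
m*d = (3/55)*(1/12) = 1/220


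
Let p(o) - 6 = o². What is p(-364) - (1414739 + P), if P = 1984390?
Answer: -3266627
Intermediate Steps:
p(o) = 6 + o²
p(-364) - (1414739 + P) = (6 + (-364)²) - (1414739 + 1984390) = (6 + 132496) - 1*3399129 = 132502 - 3399129 = -3266627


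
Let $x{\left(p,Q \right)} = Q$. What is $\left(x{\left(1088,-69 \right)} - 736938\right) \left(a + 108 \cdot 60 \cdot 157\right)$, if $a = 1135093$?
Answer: $-1586372928171$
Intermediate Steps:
$\left(x{\left(1088,-69 \right)} - 736938\right) \left(a + 108 \cdot 60 \cdot 157\right) = \left(-69 - 736938\right) \left(1135093 + 108 \cdot 60 \cdot 157\right) = - 737007 \left(1135093 + 6480 \cdot 157\right) = - 737007 \left(1135093 + 1017360\right) = \left(-737007\right) 2152453 = -1586372928171$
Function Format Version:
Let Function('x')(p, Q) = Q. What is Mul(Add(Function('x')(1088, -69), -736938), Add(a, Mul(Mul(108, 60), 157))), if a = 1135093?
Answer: -1586372928171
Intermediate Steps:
Mul(Add(Function('x')(1088, -69), -736938), Add(a, Mul(Mul(108, 60), 157))) = Mul(Add(-69, -736938), Add(1135093, Mul(Mul(108, 60), 157))) = Mul(-737007, Add(1135093, Mul(6480, 157))) = Mul(-737007, Add(1135093, 1017360)) = Mul(-737007, 2152453) = -1586372928171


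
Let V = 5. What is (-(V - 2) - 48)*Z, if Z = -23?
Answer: 1173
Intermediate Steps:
(-(V - 2) - 48)*Z = (-(5 - 2) - 48)*(-23) = (-1*3 - 48)*(-23) = (-3 - 48)*(-23) = -51*(-23) = 1173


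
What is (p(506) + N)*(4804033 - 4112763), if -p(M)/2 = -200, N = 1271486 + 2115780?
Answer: 2341791875820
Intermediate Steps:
N = 3387266
p(M) = 400 (p(M) = -2*(-200) = 400)
(p(506) + N)*(4804033 - 4112763) = (400 + 3387266)*(4804033 - 4112763) = 3387666*691270 = 2341791875820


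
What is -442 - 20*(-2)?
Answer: -402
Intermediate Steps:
-442 - 20*(-2) = -442 + 40 = -402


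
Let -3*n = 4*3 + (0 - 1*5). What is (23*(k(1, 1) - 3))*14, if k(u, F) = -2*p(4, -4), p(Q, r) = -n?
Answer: -7406/3 ≈ -2468.7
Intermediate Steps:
n = -7/3 (n = -(4*3 + (0 - 1*5))/3 = -(12 + (0 - 5))/3 = -(12 - 5)/3 = -1/3*7 = -7/3 ≈ -2.3333)
p(Q, r) = 7/3 (p(Q, r) = -1*(-7/3) = 7/3)
k(u, F) = -14/3 (k(u, F) = -2*7/3 = -14/3)
(23*(k(1, 1) - 3))*14 = (23*(-14/3 - 3))*14 = (23*(-23/3))*14 = -529/3*14 = -7406/3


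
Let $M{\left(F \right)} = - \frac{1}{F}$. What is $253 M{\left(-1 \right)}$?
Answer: $253$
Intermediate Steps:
$253 M{\left(-1 \right)} = 253 \left(- \frac{1}{-1}\right) = 253 \left(\left(-1\right) \left(-1\right)\right) = 253 \cdot 1 = 253$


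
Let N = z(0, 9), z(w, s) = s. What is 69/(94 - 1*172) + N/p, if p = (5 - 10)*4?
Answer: -347/260 ≈ -1.3346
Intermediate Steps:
N = 9
p = -20 (p = -5*4 = -20)
69/(94 - 1*172) + N/p = 69/(94 - 1*172) + 9/(-20) = 69/(94 - 172) + 9*(-1/20) = 69/(-78) - 9/20 = 69*(-1/78) - 9/20 = -23/26 - 9/20 = -347/260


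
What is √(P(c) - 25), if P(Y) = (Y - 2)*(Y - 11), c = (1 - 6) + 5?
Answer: I*√3 ≈ 1.732*I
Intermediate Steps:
c = 0 (c = -5 + 5 = 0)
P(Y) = (-11 + Y)*(-2 + Y) (P(Y) = (-2 + Y)*(-11 + Y) = (-11 + Y)*(-2 + Y))
√(P(c) - 25) = √((22 + 0² - 13*0) - 25) = √((22 + 0 + 0) - 25) = √(22 - 25) = √(-3) = I*√3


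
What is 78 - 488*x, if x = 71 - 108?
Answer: 18134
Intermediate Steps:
x = -37
78 - 488*x = 78 - 488*(-37) = 78 + 18056 = 18134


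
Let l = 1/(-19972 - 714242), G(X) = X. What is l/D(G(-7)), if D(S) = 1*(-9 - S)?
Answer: 1/1468428 ≈ 6.8100e-7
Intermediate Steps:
D(S) = -9 - S
l = -1/734214 (l = 1/(-734214) = -1/734214 ≈ -1.3620e-6)
l/D(G(-7)) = -1/(734214*(-9 - 1*(-7))) = -1/(734214*(-9 + 7)) = -1/734214/(-2) = -1/734214*(-½) = 1/1468428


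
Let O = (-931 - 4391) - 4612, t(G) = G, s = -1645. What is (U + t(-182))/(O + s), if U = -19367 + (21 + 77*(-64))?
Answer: 24456/11579 ≈ 2.1121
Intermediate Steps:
O = -9934 (O = -5322 - 4612 = -9934)
U = -24274 (U = -19367 + (21 - 4928) = -19367 - 4907 = -24274)
(U + t(-182))/(O + s) = (-24274 - 182)/(-9934 - 1645) = -24456/(-11579) = -24456*(-1/11579) = 24456/11579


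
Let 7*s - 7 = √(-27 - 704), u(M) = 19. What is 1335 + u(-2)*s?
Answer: 1354 + 19*I*√731/7 ≈ 1354.0 + 73.386*I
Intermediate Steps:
s = 1 + I*√731/7 (s = 1 + √(-27 - 704)/7 = 1 + √(-731)/7 = 1 + (I*√731)/7 = 1 + I*√731/7 ≈ 1.0 + 3.8624*I)
1335 + u(-2)*s = 1335 + 19*(1 + I*√731/7) = 1335 + (19 + 19*I*√731/7) = 1354 + 19*I*√731/7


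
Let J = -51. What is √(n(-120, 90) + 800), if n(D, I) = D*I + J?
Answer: 23*I*√19 ≈ 100.25*I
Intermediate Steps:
n(D, I) = -51 + D*I (n(D, I) = D*I - 51 = -51 + D*I)
√(n(-120, 90) + 800) = √((-51 - 120*90) + 800) = √((-51 - 10800) + 800) = √(-10851 + 800) = √(-10051) = 23*I*√19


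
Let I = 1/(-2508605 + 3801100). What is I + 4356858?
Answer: 5631217180711/1292495 ≈ 4.3569e+6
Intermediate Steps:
I = 1/1292495 ≈ 7.7370e-7
I + 4356858 = 1/1292495 + 4356858 = 5631217180711/1292495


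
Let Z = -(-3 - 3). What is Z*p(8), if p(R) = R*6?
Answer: 288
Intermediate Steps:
Z = 6 (Z = -1*(-6) = 6)
p(R) = 6*R
Z*p(8) = 6*(6*8) = 6*48 = 288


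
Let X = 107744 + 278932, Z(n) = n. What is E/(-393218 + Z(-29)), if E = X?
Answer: -386676/393247 ≈ -0.98329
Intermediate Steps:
X = 386676
E = 386676
E/(-393218 + Z(-29)) = 386676/(-393218 - 29) = 386676/(-393247) = 386676*(-1/393247) = -386676/393247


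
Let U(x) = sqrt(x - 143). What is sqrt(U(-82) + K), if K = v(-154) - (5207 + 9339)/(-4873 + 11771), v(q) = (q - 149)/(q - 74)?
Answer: sqrt(-13394470869 + 257658717660*I)/131062 ≈ 2.6684 + 2.8107*I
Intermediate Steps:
v(q) = (-149 + q)/(-74 + q)
U(x) = sqrt(-143 + x)
K = -204399/262124 (K = (-149 - 154)/(-74 - 154) - (5207 + 9339)/(-4873 + 11771) = -303/(-228) - 14546/6898 = -1/228*(-303) - 14546/6898 = 101/76 - 1*7273/3449 = 101/76 - 7273/3449 = -204399/262124 ≈ -0.77978)
sqrt(U(-82) + K) = sqrt(sqrt(-143 - 82) - 204399/262124) = sqrt(sqrt(-225) - 204399/262124) = sqrt(15*I - 204399/262124) = sqrt(-204399/262124 + 15*I)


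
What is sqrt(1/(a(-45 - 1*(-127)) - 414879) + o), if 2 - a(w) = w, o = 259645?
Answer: sqrt(44708524841698286)/414959 ≈ 509.55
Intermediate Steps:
a(w) = 2 - w
sqrt(1/(a(-45 - 1*(-127)) - 414879) + o) = sqrt(1/((2 - (-45 - 1*(-127))) - 414879) + 259645) = sqrt(1/((2 - (-45 + 127)) - 414879) + 259645) = sqrt(1/((2 - 1*82) - 414879) + 259645) = sqrt(1/((2 - 82) - 414879) + 259645) = sqrt(1/(-80 - 414879) + 259645) = sqrt(1/(-414959) + 259645) = sqrt(-1/414959 + 259645) = sqrt(107742029554/414959) = sqrt(44708524841698286)/414959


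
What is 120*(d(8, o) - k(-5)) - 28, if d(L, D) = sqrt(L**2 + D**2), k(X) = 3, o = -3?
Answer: -388 + 120*sqrt(73) ≈ 637.28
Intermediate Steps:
d(L, D) = sqrt(D**2 + L**2)
120*(d(8, o) - k(-5)) - 28 = 120*(sqrt((-3)**2 + 8**2) - 1*3) - 28 = 120*(sqrt(9 + 64) - 3) - 28 = 120*(sqrt(73) - 3) - 28 = 120*(-3 + sqrt(73)) - 28 = (-360 + 120*sqrt(73)) - 28 = -388 + 120*sqrt(73)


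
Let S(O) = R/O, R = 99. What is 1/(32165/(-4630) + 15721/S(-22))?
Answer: -8334/29173189 ≈ -0.00028567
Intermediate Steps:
S(O) = 99/O
1/(32165/(-4630) + 15721/S(-22)) = 1/(32165/(-4630) + 15721/((99/(-22)))) = 1/(32165*(-1/4630) + 15721/((99*(-1/22)))) = 1/(-6433/926 + 15721/(-9/2)) = 1/(-6433/926 + 15721*(-2/9)) = 1/(-6433/926 - 31442/9) = 1/(-29173189/8334) = -8334/29173189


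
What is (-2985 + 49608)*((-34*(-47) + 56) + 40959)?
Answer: 1986745899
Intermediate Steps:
(-2985 + 49608)*((-34*(-47) + 56) + 40959) = 46623*((1598 + 56) + 40959) = 46623*(1654 + 40959) = 46623*42613 = 1986745899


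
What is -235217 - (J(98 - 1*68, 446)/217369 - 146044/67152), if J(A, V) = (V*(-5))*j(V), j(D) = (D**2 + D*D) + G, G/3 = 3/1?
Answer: -843449700459125/3649190772 ≈ -2.3113e+5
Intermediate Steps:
G = 9 (G = 3*(3/1) = 3*(3*1) = 3*3 = 9)
j(D) = 9 + 2*D**2 (j(D) = (D**2 + D*D) + 9 = (D**2 + D**2) + 9 = 2*D**2 + 9 = 9 + 2*D**2)
J(A, V) = -5*V*(9 + 2*V**2) (J(A, V) = (V*(-5))*(9 + 2*V**2) = (-5*V)*(9 + 2*V**2) = -5*V*(9 + 2*V**2))
-235217 - (J(98 - 1*68, 446)/217369 - 146044/67152) = -235217 - ((-45*446 - 10*446**3)/217369 - 146044/67152) = -235217 - ((-20070 - 10*88716536)*(1/217369) - 146044*1/67152) = -235217 - ((-20070 - 887165360)*(1/217369) - 36511/16788) = -235217 - (-887185430*1/217369 - 36511/16788) = -235217 - (-887185430/217369 - 36511/16788) = -235217 - 1*(-14902005358399/3649190772) = -235217 + 14902005358399/3649190772 = -843449700459125/3649190772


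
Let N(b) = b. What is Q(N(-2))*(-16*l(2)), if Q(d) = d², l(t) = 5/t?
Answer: -160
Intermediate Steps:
Q(N(-2))*(-16*l(2)) = (-2)²*(-80/2) = 4*(-80/2) = 4*(-16*5/2) = 4*(-40) = -160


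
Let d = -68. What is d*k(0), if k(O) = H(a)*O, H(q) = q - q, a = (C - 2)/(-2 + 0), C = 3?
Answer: 0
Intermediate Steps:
a = -½ (a = (3 - 2)/(-2 + 0) = 1/(-2) = 1*(-½) = -½ ≈ -0.50000)
H(q) = 0
k(O) = 0 (k(O) = 0*O = 0)
d*k(0) = -68*0 = 0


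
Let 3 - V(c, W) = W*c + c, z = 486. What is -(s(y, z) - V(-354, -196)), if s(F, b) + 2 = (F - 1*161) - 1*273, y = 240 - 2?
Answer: -68829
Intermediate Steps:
y = 238
V(c, W) = 3 - c - W*c (V(c, W) = 3 - (W*c + c) = 3 - (c + W*c) = 3 + (-c - W*c) = 3 - c - W*c)
s(F, b) = -436 + F (s(F, b) = -2 + ((F - 1*161) - 1*273) = -2 + ((F - 161) - 273) = -2 + ((-161 + F) - 273) = -2 + (-434 + F) = -436 + F)
-(s(y, z) - V(-354, -196)) = -((-436 + 238) - (3 - 1*(-354) - 1*(-196)*(-354))) = -(-198 - (3 + 354 - 69384)) = -(-198 - 1*(-69027)) = -(-198 + 69027) = -1*68829 = -68829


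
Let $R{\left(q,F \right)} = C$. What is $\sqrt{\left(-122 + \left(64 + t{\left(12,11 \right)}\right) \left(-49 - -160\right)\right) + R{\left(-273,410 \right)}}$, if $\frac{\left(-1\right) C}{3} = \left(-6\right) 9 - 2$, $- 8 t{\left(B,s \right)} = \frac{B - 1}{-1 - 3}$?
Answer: $\frac{11 \sqrt{3802}}{8} \approx 84.783$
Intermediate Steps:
$t{\left(B,s \right)} = - \frac{1}{32} + \frac{B}{32}$ ($t{\left(B,s \right)} = - \frac{\left(B - 1\right) \frac{1}{-1 - 3}}{8} = - \frac{\left(-1 + B\right) \frac{1}{-4}}{8} = - \frac{\left(-1 + B\right) \left(- \frac{1}{4}\right)}{8} = - \frac{\frac{1}{4} - \frac{B}{4}}{8} = - \frac{1}{32} + \frac{B}{32}$)
$C = 168$ ($C = - 3 \left(\left(-6\right) 9 - 2\right) = - 3 \left(-54 - 2\right) = \left(-3\right) \left(-56\right) = 168$)
$R{\left(q,F \right)} = 168$
$\sqrt{\left(-122 + \left(64 + t{\left(12,11 \right)}\right) \left(-49 - -160\right)\right) + R{\left(-273,410 \right)}} = \sqrt{\left(-122 + \left(64 + \left(- \frac{1}{32} + \frac{1}{32} \cdot 12\right)\right) \left(-49 - -160\right)\right) + 168} = \sqrt{\left(-122 + \left(64 + \left(- \frac{1}{32} + \frac{3}{8}\right)\right) \left(-49 + 160\right)\right) + 168} = \sqrt{\left(-122 + \left(64 + \frac{11}{32}\right) 111\right) + 168} = \sqrt{\left(-122 + \frac{2059}{32} \cdot 111\right) + 168} = \sqrt{\left(-122 + \frac{228549}{32}\right) + 168} = \sqrt{\frac{224645}{32} + 168} = \sqrt{\frac{230021}{32}} = \frac{11 \sqrt{3802}}{8}$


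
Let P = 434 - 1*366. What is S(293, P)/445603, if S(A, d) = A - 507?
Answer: -214/445603 ≈ -0.00048025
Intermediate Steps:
P = 68 (P = 434 - 366 = 68)
S(A, d) = -507 + A
S(293, P)/445603 = (-507 + 293)/445603 = -214*1/445603 = -214/445603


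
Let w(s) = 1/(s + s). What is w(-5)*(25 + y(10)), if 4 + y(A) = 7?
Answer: -14/5 ≈ -2.8000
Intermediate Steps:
y(A) = 3 (y(A) = -4 + 7 = 3)
w(s) = 1/(2*s)
w(-5)*(25 + y(10)) = ((½)/(-5))*(25 + 3) = ((½)*(-⅕))*28 = -⅒*28 = -14/5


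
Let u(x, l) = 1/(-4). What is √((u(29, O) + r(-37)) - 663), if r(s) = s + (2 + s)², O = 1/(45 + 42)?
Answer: √2099/2 ≈ 22.907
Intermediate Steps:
O = 1/87 ≈ 0.011494
u(x, l) = -¼
√((u(29, O) + r(-37)) - 663) = √((-¼ + (-37 + (2 - 37)²)) - 663) = √((-¼ + (-37 + (-35)²)) - 663) = √((-¼ + (-37 + 1225)) - 663) = √((-¼ + 1188) - 663) = √(4751/4 - 663) = √(2099/4) = √2099/2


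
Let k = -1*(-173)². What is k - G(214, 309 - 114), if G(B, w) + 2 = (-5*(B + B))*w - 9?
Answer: 387382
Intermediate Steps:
G(B, w) = -11 - 10*B*w (G(B, w) = -2 + ((-5*(B + B))*w - 9) = -2 + ((-10*B)*w - 9) = -2 + (-10*B*w - 9) = -2 + (-9 - 10*B*w) = -11 - 10*B*w)
k = -29929 (k = -1*29929 = -29929)
k - G(214, 309 - 114) = -29929 - (-11 - 10*214*(309 - 114)) = -29929 - (-11 - 10*214*195) = -29929 - (-11 - 417300) = -29929 - 1*(-417311) = -29929 + 417311 = 387382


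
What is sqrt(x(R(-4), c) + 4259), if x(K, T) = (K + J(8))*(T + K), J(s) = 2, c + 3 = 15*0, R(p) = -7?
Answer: sqrt(4309) ≈ 65.643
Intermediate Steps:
c = -3 (c = -3 + 15*0 = -3 + 0 = -3)
x(K, T) = (2 + K)*(K + T) (x(K, T) = (K + 2)*(T + K) = (2 + K)*(K + T))
sqrt(x(R(-4), c) + 4259) = sqrt(((-7)**2 + 2*(-7) + 2*(-3) - 7*(-3)) + 4259) = sqrt((49 - 14 - 6 + 21) + 4259) = sqrt(50 + 4259) = sqrt(4309)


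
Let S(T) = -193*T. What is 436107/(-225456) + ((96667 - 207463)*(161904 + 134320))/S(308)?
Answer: 1144022559137/2072048 ≈ 5.5212e+5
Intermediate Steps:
436107/(-225456) + ((96667 - 207463)*(161904 + 134320))/S(308) = 436107/(-225456) + ((96667 - 207463)*(161904 + 134320))/((-193*308)) = 436107*(-1/225456) - 110796*296224/(-59444) = -20767/10736 - 32820434304*(-1/59444) = -20767/10736 + 1172158368/2123 = 1144022559137/2072048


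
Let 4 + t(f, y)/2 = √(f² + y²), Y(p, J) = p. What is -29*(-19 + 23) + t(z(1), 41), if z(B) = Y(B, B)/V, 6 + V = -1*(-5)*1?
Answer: -124 + 58*√2 ≈ -41.976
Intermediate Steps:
V = -1 (V = -6 - 1*(-5)*1 = -6 + 5*1 = -6 + 5 = -1)
z(B) = -B (z(B) = B/(-1) = B*(-1) = -B)
t(f, y) = -8 + 2*√(f² + y²)
-29*(-19 + 23) + t(z(1), 41) = -29*(-19 + 23) + (-8 + 2*√((-1*1)² + 41²)) = -29*4 + (-8 + 2*√((-1)² + 1681)) = -116 + (-8 + 2*√(1 + 1681)) = -116 + (-8 + 2*√1682) = -116 + (-8 + 2*(29*√2)) = -116 + (-8 + 58*√2) = -124 + 58*√2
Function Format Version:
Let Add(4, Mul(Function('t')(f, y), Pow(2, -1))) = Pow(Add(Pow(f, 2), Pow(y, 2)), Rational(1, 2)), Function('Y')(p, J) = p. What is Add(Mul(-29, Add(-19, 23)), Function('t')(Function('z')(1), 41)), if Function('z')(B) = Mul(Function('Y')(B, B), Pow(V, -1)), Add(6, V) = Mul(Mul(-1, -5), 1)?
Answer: Add(-124, Mul(58, Pow(2, Rational(1, 2)))) ≈ -41.976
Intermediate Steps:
V = -1 (V = Add(-6, Mul(Mul(-1, -5), 1)) = Add(-6, Mul(5, 1)) = Add(-6, 5) = -1)
Function('z')(B) = Mul(-1, B) (Function('z')(B) = Mul(B, Pow(-1, -1)) = Mul(B, -1) = Mul(-1, B))
Function('t')(f, y) = Add(-8, Mul(2, Pow(Add(Pow(f, 2), Pow(y, 2)), Rational(1, 2))))
Add(Mul(-29, Add(-19, 23)), Function('t')(Function('z')(1), 41)) = Add(Mul(-29, Add(-19, 23)), Add(-8, Mul(2, Pow(Add(Pow(Mul(-1, 1), 2), Pow(41, 2)), Rational(1, 2))))) = Add(Mul(-29, 4), Add(-8, Mul(2, Pow(Add(Pow(-1, 2), 1681), Rational(1, 2))))) = Add(-116, Add(-8, Mul(2, Pow(Add(1, 1681), Rational(1, 2))))) = Add(-116, Add(-8, Mul(2, Pow(1682, Rational(1, 2))))) = Add(-116, Add(-8, Mul(2, Mul(29, Pow(2, Rational(1, 2)))))) = Add(-116, Add(-8, Mul(58, Pow(2, Rational(1, 2))))) = Add(-124, Mul(58, Pow(2, Rational(1, 2))))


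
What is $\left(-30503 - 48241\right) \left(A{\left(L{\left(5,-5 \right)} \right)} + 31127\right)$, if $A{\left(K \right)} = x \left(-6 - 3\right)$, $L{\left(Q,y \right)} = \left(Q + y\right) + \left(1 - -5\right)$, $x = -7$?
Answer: $-2456025360$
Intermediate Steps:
$L{\left(Q,y \right)} = 6 + Q + y$ ($L{\left(Q,y \right)} = \left(Q + y\right) + \left(1 + 5\right) = \left(Q + y\right) + 6 = 6 + Q + y$)
$A{\left(K \right)} = 63$ ($A{\left(K \right)} = - 7 \left(-6 - 3\right) = \left(-7\right) \left(-9\right) = 63$)
$\left(-30503 - 48241\right) \left(A{\left(L{\left(5,-5 \right)} \right)} + 31127\right) = \left(-30503 - 48241\right) \left(63 + 31127\right) = \left(-78744\right) 31190 = -2456025360$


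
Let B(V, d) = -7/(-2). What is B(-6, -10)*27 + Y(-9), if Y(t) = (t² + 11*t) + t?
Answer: 135/2 ≈ 67.500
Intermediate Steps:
B(V, d) = 7/2 (B(V, d) = -7*(-½) = 7/2)
Y(t) = t² + 12*t
B(-6, -10)*27 + Y(-9) = (7/2)*27 - 9*(12 - 9) = 189/2 - 9*3 = 189/2 - 27 = 135/2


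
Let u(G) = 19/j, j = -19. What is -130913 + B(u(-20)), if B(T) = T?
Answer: -130914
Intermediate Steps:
u(G) = -1 (u(G) = 19/(-19) = 19*(-1/19) = -1)
-130913 + B(u(-20)) = -130913 - 1 = -130914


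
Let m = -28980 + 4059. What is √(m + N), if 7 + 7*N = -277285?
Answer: I*√3162173/7 ≈ 254.04*I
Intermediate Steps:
N = -277292/7 (N = -1 + (⅐)*(-277285) = -1 - 277285/7 = -277292/7 ≈ -39613.)
m = -24921
√(m + N) = √(-24921 - 277292/7) = √(-451739/7) = I*√3162173/7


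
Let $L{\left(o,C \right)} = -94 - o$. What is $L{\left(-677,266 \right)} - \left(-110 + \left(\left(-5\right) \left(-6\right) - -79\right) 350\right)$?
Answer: $-37457$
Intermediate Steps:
$L{\left(-677,266 \right)} - \left(-110 + \left(\left(-5\right) \left(-6\right) - -79\right) 350\right) = \left(-94 - -677\right) - \left(-110 + \left(\left(-5\right) \left(-6\right) - -79\right) 350\right) = \left(-94 + 677\right) - \left(-110 + \left(30 + 79\right) 350\right) = 583 - \left(-110 + 109 \cdot 350\right) = 583 - \left(-110 + 38150\right) = 583 - 38040 = -37457$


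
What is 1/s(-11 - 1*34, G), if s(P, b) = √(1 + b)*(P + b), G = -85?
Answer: I*√21/5460 ≈ 0.0008393*I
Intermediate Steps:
1/s(-11 - 1*34, G) = 1/(√(1 - 85)*((-11 - 1*34) - 85)) = 1/(√(-84)*((-11 - 34) - 85)) = 1/((2*I*√21)*(-45 - 85)) = 1/((2*I*√21)*(-130)) = 1/(-260*I*√21) = I*√21/5460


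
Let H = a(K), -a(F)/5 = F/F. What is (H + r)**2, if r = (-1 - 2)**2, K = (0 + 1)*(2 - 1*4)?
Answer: 16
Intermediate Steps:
K = -2 (K = 1*(2 - 4) = 1*(-2) = -2)
r = 9 (r = (-3)**2 = 9)
a(F) = -5 (a(F) = -5*F/F = -5*1 = -5)
H = -5
(H + r)**2 = (-5 + 9)**2 = 4**2 = 16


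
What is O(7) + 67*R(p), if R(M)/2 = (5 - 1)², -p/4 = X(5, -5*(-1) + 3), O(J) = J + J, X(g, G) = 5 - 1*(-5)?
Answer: 2158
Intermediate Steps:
X(g, G) = 10 (X(g, G) = 5 + 5 = 10)
O(J) = 2*J
p = -40 (p = -4*10 = -40)
R(M) = 32 (R(M) = 2*(5 - 1)² = 2*4² = 2*16 = 32)
O(7) + 67*R(p) = 2*7 + 67*32 = 14 + 2144 = 2158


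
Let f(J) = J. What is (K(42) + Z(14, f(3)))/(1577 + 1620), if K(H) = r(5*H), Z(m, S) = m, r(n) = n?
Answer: 224/3197 ≈ 0.070066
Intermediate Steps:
K(H) = 5*H
(K(42) + Z(14, f(3)))/(1577 + 1620) = (5*42 + 14)/(1577 + 1620) = (210 + 14)/3197 = 224*(1/3197) = 224/3197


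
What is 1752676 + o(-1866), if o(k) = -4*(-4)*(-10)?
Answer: 1752516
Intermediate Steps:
o(k) = -160 (o(k) = 16*(-10) = -160)
1752676 + o(-1866) = 1752676 - 160 = 1752516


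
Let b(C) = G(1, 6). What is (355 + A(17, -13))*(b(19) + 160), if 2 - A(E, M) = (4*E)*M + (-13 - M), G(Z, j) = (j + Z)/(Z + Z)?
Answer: 405807/2 ≈ 2.0290e+5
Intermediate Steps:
G(Z, j) = (Z + j)/(2*Z) (G(Z, j) = (Z + j)/((2*Z)) = (Z + j)*(1/(2*Z)) = (Z + j)/(2*Z))
A(E, M) = 15 + M - 4*E*M (A(E, M) = 2 - ((4*E)*M + (-13 - M)) = 2 - (4*E*M + (-13 - M)) = 2 - (-13 - M + 4*E*M) = 2 + (13 + M - 4*E*M) = 15 + M - 4*E*M)
b(C) = 7/2 (b(C) = (½)*(1 + 6)/1 = (½)*1*7 = 7/2)
(355 + A(17, -13))*(b(19) + 160) = (355 + (15 - 13 - 4*17*(-13)))*(7/2 + 160) = (355 + (15 - 13 + 884))*(327/2) = (355 + 886)*(327/2) = 1241*(327/2) = 405807/2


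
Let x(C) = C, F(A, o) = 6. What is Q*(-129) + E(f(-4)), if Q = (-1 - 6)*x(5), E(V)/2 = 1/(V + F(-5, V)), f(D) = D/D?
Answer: 31607/7 ≈ 4515.3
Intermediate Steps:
f(D) = 1
E(V) = 2/(6 + V) (E(V) = 2/(V + 6) = 2/(6 + V))
Q = -35 (Q = (-1 - 6)*5 = -7*5 = -35)
Q*(-129) + E(f(-4)) = -35*(-129) + 2/(6 + 1) = 4515 + 2/7 = 31607/7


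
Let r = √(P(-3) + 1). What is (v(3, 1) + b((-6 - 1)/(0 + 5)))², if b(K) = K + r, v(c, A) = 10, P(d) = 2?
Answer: 1924/25 + 86*√3/5 ≈ 106.75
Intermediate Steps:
r = √3 (r = √(2 + 1) = √3 ≈ 1.7320)
b(K) = K + √3
(v(3, 1) + b((-6 - 1)/(0 + 5)))² = (10 + ((-6 - 1)/(0 + 5) + √3))² = (10 + (-7/5 + √3))² = (43/5 + √3)²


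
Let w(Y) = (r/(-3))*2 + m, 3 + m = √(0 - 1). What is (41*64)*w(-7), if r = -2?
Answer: -13120/3 + 2624*I ≈ -4373.3 + 2624.0*I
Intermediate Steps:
m = -3 + I (m = -3 + √(0 - 1) = -3 + √(-1) = -3 + I ≈ -3.0 + 1.0*I)
w(Y) = -5/3 + I (w(Y) = -2/(-3)*2 + (-3 + I) = -2*(-⅓)*2 + (-3 + I) = (⅔)*2 + (-3 + I) = 4/3 + (-3 + I) = -5/3 + I)
(41*64)*w(-7) = (41*64)*(-5/3 + I) = 2624*(-5/3 + I) = -13120/3 + 2624*I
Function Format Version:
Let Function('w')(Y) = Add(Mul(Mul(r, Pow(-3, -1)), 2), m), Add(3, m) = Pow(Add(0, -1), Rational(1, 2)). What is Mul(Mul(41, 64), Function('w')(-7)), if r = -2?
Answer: Add(Rational(-13120, 3), Mul(2624, I)) ≈ Add(-4373.3, Mul(2624.0, I))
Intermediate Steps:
m = Add(-3, I) (m = Add(-3, Pow(Add(0, -1), Rational(1, 2))) = Add(-3, Pow(-1, Rational(1, 2))) = Add(-3, I) ≈ Add(-3.0000, Mul(1.0000, I)))
Function('w')(Y) = Add(Rational(-5, 3), I) (Function('w')(Y) = Add(Mul(Mul(-2, Pow(-3, -1)), 2), Add(-3, I)) = Add(Mul(Mul(-2, Rational(-1, 3)), 2), Add(-3, I)) = Add(Mul(Rational(2, 3), 2), Add(-3, I)) = Add(Rational(4, 3), Add(-3, I)) = Add(Rational(-5, 3), I))
Mul(Mul(41, 64), Function('w')(-7)) = Mul(Mul(41, 64), Add(Rational(-5, 3), I)) = Mul(2624, Add(Rational(-5, 3), I)) = Add(Rational(-13120, 3), Mul(2624, I))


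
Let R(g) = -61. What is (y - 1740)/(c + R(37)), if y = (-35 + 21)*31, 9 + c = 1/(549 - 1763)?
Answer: 2639236/84981 ≈ 31.057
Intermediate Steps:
c = -10927/1214 (c = -9 + 1/(549 - 1763) = -9 + 1/(-1214) = -9 - 1/1214 = -10927/1214 ≈ -9.0008)
y = -434 (y = -14*31 = -434)
(y - 1740)/(c + R(37)) = (-434 - 1740)/(-10927/1214 - 61) = -2174/(-84981/1214) = -2174*(-1214/84981) = 2639236/84981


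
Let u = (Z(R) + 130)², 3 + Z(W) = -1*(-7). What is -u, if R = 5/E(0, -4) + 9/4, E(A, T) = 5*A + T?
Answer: -17956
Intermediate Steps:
E(A, T) = T + 5*A
R = 1 (R = 5/(-4 + 5*0) + 9/4 = 5/(-4 + 0) + 9*(¼) = 5/(-4) + 9/4 = 5*(-¼) + 9/4 = -5/4 + 9/4 = 1)
Z(W) = 4 (Z(W) = -3 - 1*(-7) = -3 + 7 = 4)
u = 17956 (u = (4 + 130)² = 134² = 17956)
-u = -1*17956 = -17956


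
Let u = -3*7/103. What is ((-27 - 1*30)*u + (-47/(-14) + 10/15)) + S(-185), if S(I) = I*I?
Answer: 148125031/4326 ≈ 34241.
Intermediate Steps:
u = -21/103 (u = -21*1/103 = -21/103 ≈ -0.20388)
S(I) = I**2
((-27 - 1*30)*u + (-47/(-14) + 10/15)) + S(-185) = ((-27 - 1*30)*(-21/103) + (-47/(-14) + 10/15)) + (-185)**2 = ((-27 - 30)*(-21/103) + (-47*(-1/14) + 10*(1/15))) + 34225 = (-57*(-21/103) + (47/14 + 2/3)) + 34225 = (1197/103 + 169/42) + 34225 = 67681/4326 + 34225 = 148125031/4326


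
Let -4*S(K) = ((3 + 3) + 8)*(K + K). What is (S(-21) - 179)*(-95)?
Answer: 3040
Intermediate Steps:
S(K) = -7*K (S(K) = -((3 + 3) + 8)*(K + K)/4 = -(6 + 8)*2*K/4 = -7*2*K/2 = -7*K)
(S(-21) - 179)*(-95) = (-7*(-21) - 179)*(-95) = (147 - 179)*(-95) = -32*(-95) = 3040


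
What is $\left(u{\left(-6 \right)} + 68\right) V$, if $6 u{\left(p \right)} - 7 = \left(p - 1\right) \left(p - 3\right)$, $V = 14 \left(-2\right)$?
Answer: $- \frac{6692}{3} \approx -2230.7$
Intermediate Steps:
$V = -28$
$u{\left(p \right)} = \frac{7}{6} + \frac{\left(-1 + p\right) \left(-3 + p\right)}{6}$ ($u{\left(p \right)} = \frac{7}{6} + \frac{\left(p - 1\right) \left(p - 3\right)}{6} = \frac{7}{6} + \frac{\left(-1 + p\right) \left(-3 + p\right)}{6}$)
$\left(u{\left(-6 \right)} + 68\right) V = \left(\left(\frac{5}{3} - -4 + \frac{\left(-6\right)^{2}}{6}\right) + 68\right) \left(-28\right) = \left(\left(\frac{5}{3} + 4 + \frac{1}{6} \cdot 36\right) + 68\right) \left(-28\right) = \left(\left(\frac{5}{3} + 4 + 6\right) + 68\right) \left(-28\right) = \left(\frac{35}{3} + 68\right) \left(-28\right) = \frac{239}{3} \left(-28\right) = - \frac{6692}{3}$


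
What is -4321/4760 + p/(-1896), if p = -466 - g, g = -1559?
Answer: -418603/282030 ≈ -1.4842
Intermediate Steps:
p = 1093 (p = -466 - 1*(-1559) = -466 + 1559 = 1093)
-4321/4760 + p/(-1896) = -4321/4760 + 1093/(-1896) = -4321*1/4760 + 1093*(-1/1896) = -4321/4760 - 1093/1896 = -418603/282030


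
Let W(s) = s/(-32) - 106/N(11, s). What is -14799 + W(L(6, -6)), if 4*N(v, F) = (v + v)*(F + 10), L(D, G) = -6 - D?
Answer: -1301431/88 ≈ -14789.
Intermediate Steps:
N(v, F) = v*(10 + F)/2 (N(v, F) = ((v + v)*(F + 10))/4 = ((2*v)*(10 + F))/4 = (2*v*(10 + F))/4 = v*(10 + F)/2)
W(s) = -106/(55 + 11*s/2) - s/32 (W(s) = s/(-32) - 106*2/(11*(10 + s)) = s*(-1/32) - 106/(55 + 11*s/2) = -s/32 - 106/(55 + 11*s/2) = -106/(55 + 11*s/2) - s/32)
-14799 + W(L(6, -6)) = -14799 + (-6784 - 11*(-6 - 1*6)*(10 + (-6 - 1*6)))/(352*(10 + (-6 - 1*6))) = -14799 + (-6784 - 11*(-6 - 6)*(10 + (-6 - 6)))/(352*(10 + (-6 - 6))) = -14799 + (-6784 - 11*(-12)*(10 - 12))/(352*(10 - 12)) = -14799 + (1/352)*(-6784 - 11*(-12)*(-2))/(-2) = -14799 + (1/352)*(-1/2)*(-6784 - 264) = -14799 + (1/352)*(-1/2)*(-7048) = -14799 + 881/88 = -1301431/88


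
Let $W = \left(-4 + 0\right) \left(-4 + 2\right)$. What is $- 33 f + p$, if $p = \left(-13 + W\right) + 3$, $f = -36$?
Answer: $1186$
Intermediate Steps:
$W = 8$ ($W = \left(-4\right) \left(-2\right) = 8$)
$p = -2$ ($p = \left(-13 + 8\right) + 3 = -5 + 3 = -2$)
$- 33 f + p = \left(-33\right) \left(-36\right) - 2 = 1188 - 2 = 1186$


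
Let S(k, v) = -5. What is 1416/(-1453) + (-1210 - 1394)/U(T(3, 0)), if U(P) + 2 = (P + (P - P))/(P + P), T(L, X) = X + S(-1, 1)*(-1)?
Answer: 2520992/1453 ≈ 1735.0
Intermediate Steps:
T(L, X) = 5 + X (T(L, X) = X - 5*(-1) = X + 5 = 5 + X)
U(P) = -3/2 (U(P) = -2 + (P + (P - P))/(P + P) = -2 + (P + 0)/((2*P)) = -2 + P*(1/(2*P)) = -2 + ½ = -3/2)
1416/(-1453) + (-1210 - 1394)/U(T(3, 0)) = 1416/(-1453) + (-1210 - 1394)/(-3/2) = 1416*(-1/1453) - 2604*(-⅔) = -1416/1453 + 1736 = 2520992/1453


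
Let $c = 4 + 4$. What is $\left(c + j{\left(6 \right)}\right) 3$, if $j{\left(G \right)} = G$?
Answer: $42$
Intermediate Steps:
$c = 8$
$\left(c + j{\left(6 \right)}\right) 3 = \left(8 + 6\right) 3 = 14 \cdot 3 = 42$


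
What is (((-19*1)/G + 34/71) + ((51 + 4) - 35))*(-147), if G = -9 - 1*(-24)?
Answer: -1002589/355 ≈ -2824.2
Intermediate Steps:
G = 15 (G = -9 + 24 = 15)
(((-19*1)/G + 34/71) + ((51 + 4) - 35))*(-147) = ((-19*1/15 + 34/71) + ((51 + 4) - 35))*(-147) = ((-19*1/15 + 34*(1/71)) + (55 - 35))*(-147) = ((-19/15 + 34/71) + 20)*(-147) = (-839/1065 + 20)*(-147) = (20461/1065)*(-147) = -1002589/355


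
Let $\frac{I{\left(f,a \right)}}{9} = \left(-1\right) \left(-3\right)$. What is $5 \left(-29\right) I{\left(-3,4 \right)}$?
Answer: $-3915$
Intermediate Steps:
$I{\left(f,a \right)} = 27$ ($I{\left(f,a \right)} = 9 \left(\left(-1\right) \left(-3\right)\right) = 9 \cdot 3 = 27$)
$5 \left(-29\right) I{\left(-3,4 \right)} = 5 \left(-29\right) 27 = \left(-145\right) 27 = -3915$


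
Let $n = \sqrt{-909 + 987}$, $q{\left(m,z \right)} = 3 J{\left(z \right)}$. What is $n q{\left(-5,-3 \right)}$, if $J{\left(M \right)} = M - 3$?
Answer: $- 18 \sqrt{78} \approx -158.97$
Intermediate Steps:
$J{\left(M \right)} = -3 + M$ ($J{\left(M \right)} = M - 3 = -3 + M$)
$q{\left(m,z \right)} = -9 + 3 z$ ($q{\left(m,z \right)} = 3 \left(-3 + z\right) = -9 + 3 z$)
$n = \sqrt{78} \approx 8.8318$
$n q{\left(-5,-3 \right)} = \sqrt{78} \left(-9 + 3 \left(-3\right)\right) = \sqrt{78} \left(-9 - 9\right) = \sqrt{78} \left(-18\right) = - 18 \sqrt{78}$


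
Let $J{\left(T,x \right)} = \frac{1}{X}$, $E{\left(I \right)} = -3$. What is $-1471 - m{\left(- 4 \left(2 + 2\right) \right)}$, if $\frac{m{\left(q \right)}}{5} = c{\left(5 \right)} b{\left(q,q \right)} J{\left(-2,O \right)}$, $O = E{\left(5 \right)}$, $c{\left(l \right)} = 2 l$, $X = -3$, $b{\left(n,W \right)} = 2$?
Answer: $- \frac{4313}{3} \approx -1437.7$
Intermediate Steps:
$O = -3$
$J{\left(T,x \right)} = - \frac{1}{3}$ ($J{\left(T,x \right)} = \frac{1}{-3} = - \frac{1}{3}$)
$m{\left(q \right)} = - \frac{100}{3}$ ($m{\left(q \right)} = 5 \cdot 2 \cdot 5 \cdot 2 \left(- \frac{1}{3}\right) = 5 \cdot 10 \cdot 2 \left(- \frac{1}{3}\right) = 5 \cdot 20 \left(- \frac{1}{3}\right) = 5 \left(- \frac{20}{3}\right) = - \frac{100}{3}$)
$-1471 - m{\left(- 4 \left(2 + 2\right) \right)} = -1471 - - \frac{100}{3} = -1471 + \frac{100}{3} = - \frac{4313}{3}$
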